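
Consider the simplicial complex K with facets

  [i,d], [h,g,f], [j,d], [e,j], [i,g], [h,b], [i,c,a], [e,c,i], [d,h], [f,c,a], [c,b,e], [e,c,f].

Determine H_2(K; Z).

H_2 ≅ 0.

Fix the vertex order a < b < c < d < e < f < g < h < i < j and write every simplex with vertices in increasing order. Then dim K = 2 and the simplices of K are:

  0-simplices (10): a, b, c, d, e, f, g, h, i, j
  1-simplices (19): ac, af, ai, bc, be, bh, ce, cf, ci, dh, di, dj, ef, ei, ej, fg, fh, gh, gi
  2-simplices (6): acf, aci, bce, cef, cei, fgh

Hence C_0 ≅ Z^10, C_1 ≅ Z^19, C_2 ≅ Z^6.

∂_1: C_1 → C_0 sends each edge [p,q] (with p < q) to q − p.
The 10×19 boundary matrix has rank 9 and Smith normal form diag(1,1,1,1,1,1,1,1,1).

Boundary ∂_2: C_2 → C_1 acts by ∂[p,q,r] = [q,r] − [p,r] + [p,q]. For instance
  ∂fgh = gh − fh + fg,
  ∂cef = ef − cf + ce.
This gives a 19×6 integer matrix of rank 6; reducing to Smith normal form yields diagonal entries (1,1,1,1,1,1).

Computing H_k = (kernel of ∂_k) / (image of ∂_{k+1}):

  H_2: rank ker ∂_2 − rank ∂_3 = (6 − 6) − 0 = 0, and there is no ∂_3, so H_2 = 0.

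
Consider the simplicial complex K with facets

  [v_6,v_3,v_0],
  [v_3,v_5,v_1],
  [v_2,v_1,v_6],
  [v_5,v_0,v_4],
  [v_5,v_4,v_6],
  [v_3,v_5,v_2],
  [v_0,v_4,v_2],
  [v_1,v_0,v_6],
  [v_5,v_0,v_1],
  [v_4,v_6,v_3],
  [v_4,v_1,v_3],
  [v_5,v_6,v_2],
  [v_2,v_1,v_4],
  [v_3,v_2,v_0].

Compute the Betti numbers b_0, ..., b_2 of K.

b_0 = 1, b_1 = 2, b_2 = 1.

K has 7 vertices, 21 edges, 14 triangles.
rank ∂_0 = 0, rank ∂_1 = 6 ⇒ b_0 = 7 − 0 − 6 = 1; all invariant factors of ∂_1 are 1 so no torsion. So H_0 = Z.
rank ∂_1 = 6, rank ∂_2 = 13 ⇒ b_1 = 21 − 6 − 13 = 2; all invariant factors of ∂_2 are 1 so no torsion. So H_1 = Z^2.
rank ∂_2 = 13, rank ∂_3 = 0 ⇒ b_2 = 14 − 13 − 0 = 1. So H_2 = Z.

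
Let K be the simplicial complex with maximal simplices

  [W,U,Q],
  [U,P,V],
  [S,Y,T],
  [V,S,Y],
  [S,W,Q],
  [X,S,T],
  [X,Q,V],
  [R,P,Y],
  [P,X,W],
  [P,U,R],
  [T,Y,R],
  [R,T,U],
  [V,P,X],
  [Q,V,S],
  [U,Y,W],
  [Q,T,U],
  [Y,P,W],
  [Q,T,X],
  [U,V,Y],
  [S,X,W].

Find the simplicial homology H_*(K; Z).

H_0 ≅ Z,  H_1 ≅ Z ⊕ Z_2,  H_2 = 0.

Fix the vertex order P < Q < R < S < T < U < V < W < X < Y and write every simplex with vertices in increasing order. Then dim K = 2 and the simplices of K are:

  0-simplices (10): P, Q, R, S, T, U, V, W, X, Y
  1-simplices (30): PR, PU, PV, PW, PX, PY, QS, QT, QU, QV, QW, QX, RT, RU, RY, ST, SV, SW, SX, SY, TU, TX, TY, UV, UW, UY, VX, VY, WX, WY
  2-simplices (20): PRU, PRY, PUV, PVX, PWX, PWY, QSV, QSW, QTU, QTX, QUW, QVX, RTU, RTY, STX, STY, SVY, SWX, UVY, UWY

Hence C_0 ≅ Z^10, C_1 ≅ Z^30, C_2 ≅ Z^20.

Boundary ∂_1: C_1 → C_0 sends each edge [p,q] (with p < q) to q − p.
This gives a 10×30 integer matrix of rank 9; reducing to Smith normal form yields diagonal entries (1,1,1,1,1,1,1,1,1).

∂_2: C_2 → C_1 acts by ∂[p,q,r] = [q,r] − [p,r] + [p,q]. For instance
  ∂UWY = WY − UY + UW,
  ∂PWX = WX − PX + PW.
The 30×20 boundary matrix has rank 20 and Smith normal form diag(1,1,1,1,1,1,1,1,1,1,1,1,1,1,1,1,1,1,1,2).

From H_k ≅ ker(∂_k) / im(∂_{k+1}) we obtain:

  H_0: rank C_0 − rank ∂_1 = 10 − 9 = 1, and the invariant factors of ∂_1 are all 1, so H_0 ≅ Z.
  H_1: rank ker ∂_1 − rank ∂_2 = (30 − 9) − 20 = 1, and ∂_2 has invariant factor 2 > 1, so H_1 ≅ Z ⊕ Z_2.
  H_2: rank ker ∂_2 − rank ∂_3 = (20 − 20) − 0 = 0, and there is no ∂_3, so H_2 ≅ 0.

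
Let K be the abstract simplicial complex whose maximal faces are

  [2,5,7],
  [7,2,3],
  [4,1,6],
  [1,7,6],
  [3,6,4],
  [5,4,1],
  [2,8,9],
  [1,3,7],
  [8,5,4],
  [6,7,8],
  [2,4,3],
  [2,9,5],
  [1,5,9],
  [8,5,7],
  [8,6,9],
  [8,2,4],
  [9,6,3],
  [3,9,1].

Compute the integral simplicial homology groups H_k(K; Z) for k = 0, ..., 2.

Order the vertices as 1 < 2 < 3 < 4 < 5 < 6 < 7 < 8 < 9. Listing each simplex with vertices in this order, K has dimension 2 with simplices:

  0-simplices (9): [1], [2], [3], [4], [5], [6], [7], [8], [9]
  1-simplices (27): (27 of them)
  2-simplices (18): [1,3,7], [1,3,9], [1,4,5], [1,4,6], [1,5,9], [1,6,7], [2,3,4], [2,3,7], [2,4,8], [2,5,7], [2,5,9], [2,8,9], [3,4,6], [3,6,9], [4,5,8], [5,7,8], [6,7,8], [6,8,9]

so the chain groups are C_0 ≅ Z^9, C_1 ≅ Z^27, C_2 ≅ Z^18.

∂_1: C_1 → C_0 sends each edge [p,q] (with p < q) to q − p. For instance
  ∂[3,6] = [6] − [3].
As a 9×27 matrix over Z this has rank 8, with invariant factors (1,1,1,1,1,1,1,1).

Boundary ∂_2: C_2 → C_1 acts by ∂[p,q,r] = [q,r] − [p,r] + [p,q]. For instance
  ∂[1,4,6] = [4,6] − [1,6] + [1,4],
  ∂[1,6,7] = [6,7] − [1,7] + [1,6].
The resulting 27×18 matrix has rank 18, and its Smith normal form has invariant factors (1,1,1,1,1,1,1,1,1,1,1,1,1,1,1,1,1,2).

Reading off H_k = ker ∂_k / im ∂_{k+1}:

  H_0: rank C_0 − rank ∂_1 = 9 − 8 = 1, and the invariant factors of ∂_1 are all 1, so H_0 ≅ Z.
  H_1: rank ker ∂_1 − rank ∂_2 = (27 − 8) − 18 = 1, and ∂_2 has invariant factor 2 > 1, so H_1 ≅ Z ⊕ Z_2.
  H_2: rank ker ∂_2 − rank ∂_3 = (18 − 18) − 0 = 0, and there is no ∂_3, so H_2 ≅ 0.

(K is a triangulation of the Klein bottle.)

H_0 = Z,  H_1 = Z ⊕ Z_2,  H_2 = 0.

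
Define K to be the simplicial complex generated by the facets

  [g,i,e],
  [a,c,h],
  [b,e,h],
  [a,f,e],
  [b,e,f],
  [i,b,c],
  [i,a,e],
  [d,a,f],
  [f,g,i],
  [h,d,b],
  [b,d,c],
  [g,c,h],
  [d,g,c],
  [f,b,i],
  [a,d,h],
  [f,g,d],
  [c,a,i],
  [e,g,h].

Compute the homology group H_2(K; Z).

H_2 ≅ 0.

We work with the vertex ordering a < b < c < d < e < f < g < h < i. The simplices of K, each written with vertices in increasing order, are:

  0-simplices (9): a, b, c, d, e, f, g, h, i
  1-simplices (27): ac, ad, ae, af, ah, ai, bc, bd, be, bf, bh, bi, cd, cg, ch, ci, df, dg, dh, ef, eg, eh, ei, fg, fi, gh, gi
  2-simplices (18): ach, aci, adf, adh, aef, aei, bcd, bci, bdh, bef, beh, bfi, cdg, cgh, dfg, egh, egi, fgi

so the chain groups are C_0 ≅ Z^9, C_1 ≅ Z^27, C_2 ≅ Z^18.

Boundary ∂_1: C_1 → C_0 maps an edge to its endpoints' difference, ∂[p,q] = q − p. For instance
  ∂dg = g − d.
This gives a 9×27 integer matrix of rank 8; reducing to Smith normal form yields diagonal entries (1,1,1,1,1,1,1,1).

Boundary ∂_2: C_2 → C_1 acts by ∂[p,q,r] = [q,r] − [p,r] + [p,q]. For instance
  ∂aef = ef − af + ae,
  ∂bcd = cd − bd + bc.
The resulting 27×18 matrix has rank 18, and its Smith normal form has invariant factors (1,1,1,1,1,1,1,1,1,1,1,1,1,1,1,1,1,2).

From H_k ≅ ker(∂_k) / im(∂_{k+1}) we obtain:

  H_2: rank ker ∂_2 − rank ∂_3 = (18 − 18) − 0 = 0, and there is no ∂_3, so H_2 ≅ 0.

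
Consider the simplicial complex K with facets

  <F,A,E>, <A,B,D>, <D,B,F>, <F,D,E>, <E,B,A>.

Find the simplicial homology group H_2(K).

H_2 ≅ 0.

Fix the vertex order A < B < D < E < F and write every simplex with vertices in increasing order. Then dim K = 2 and the simplices of K are:

  0-simplices (5): A, B, D, E, F
  1-simplices (10): AB, AD, AE, AF, BD, BE, BF, DE, DF, EF
  2-simplices (5): ABD, ABE, AEF, BDF, DEF

giving chain groups C_0 ≅ Z^5, C_1 ≅ Z^10, C_2 ≅ Z^5.

∂_1: C_1 → C_0 maps an edge to its endpoints' difference, ∂[p,q] = q − p.
As a 5×10 matrix over Z this has rank 4, with invariant factors (1,1,1,1).

The boundary map ∂_2: C_2 → C_1 maps a triangle to the signed sum of its edges. For instance
  ∂AEF = EF − AF + AE,
  ∂ABD = BD − AD + AB.
This gives a 10×5 integer matrix of rank 5; reducing to Smith normal form yields diagonal entries (1,1,1,1,1).

From H_k ≅ ker(∂_k) / im(∂_{k+1}) we obtain:

  H_2: rank ker ∂_2 − rank ∂_3 = (5 − 5) − 0 = 0, and there is no ∂_3, so H_2 ≅ 0.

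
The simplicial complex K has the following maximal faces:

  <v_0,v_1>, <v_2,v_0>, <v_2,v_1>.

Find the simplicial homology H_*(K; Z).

We work with the vertex ordering v_0 < v_1 < v_2. The simplices of K, each written with vertices in increasing order, are:

  0-simplices (3): [v_0], [v_1], [v_2]
  1-simplices (3): [v_0,v_1], [v_0,v_2], [v_1,v_2]

Hence C_0 ≅ Z^3, C_1 ≅ Z^3.

∂_1: C_1 → C_0 sends each edge [p,q] (with p < q) to q − p. For instance
  ∂[v_0,v_1] = [v_1] − [v_0].
The resulting 3×3 matrix has rank 2, and its Smith normal form has invariant factors (1,1).

Now H_k = ker ∂_k / im ∂_{k+1}, so:

  H_0: rank C_0 − rank ∂_1 = 3 − 2 = 1, and the invariant factors of ∂_1 are all 1, so H_0 = Z.
  H_1: rank ker ∂_1 − rank ∂_2 = (3 − 2) − 0 = 1, and there is no ∂_2, so H_1 = Z.

(K is a triangulation of the circle S^1.)

H_0 ≅ Z,  H_1 ≅ Z.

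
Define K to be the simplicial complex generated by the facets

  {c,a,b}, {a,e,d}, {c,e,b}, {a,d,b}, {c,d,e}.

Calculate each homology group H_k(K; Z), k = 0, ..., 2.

H_0 = Z,  H_1 = Z,  H_2 = 0.

We work with the vertex ordering a < b < c < d < e. The simplices of K, each written with vertices in increasing order, are:

  0-simplices (5): a, b, c, d, e
  1-simplices (10): ab, ac, ad, ae, bc, bd, be, cd, ce, de
  2-simplices (5): abc, abd, ade, bce, cde

giving chain groups C_0 ≅ Z^5, C_1 ≅ Z^10, C_2 ≅ Z^5.

The boundary map ∂_1: C_1 → C_0 is given by ∂[p,q] = [q] − [p]. For instance
  ∂bd = d − b.
The 5×10 boundary matrix has rank 4 and Smith normal form diag(1,1,1,1).

The boundary map ∂_2: C_2 → C_1 maps a triangle to the signed sum of its edges. For instance
  ∂bce = ce − be + bc,
  ∂ade = de − ae + ad.
This gives a 10×5 integer matrix of rank 5; reducing to Smith normal form yields diagonal entries (1,1,1,1,1).

Reading off H_k = ker ∂_k / im ∂_{k+1}:

  H_0: rank C_0 − rank ∂_1 = 5 − 4 = 1, and the invariant factors of ∂_1 are all 1, so H_0 ≅ Z.
  H_1: rank ker ∂_1 − rank ∂_2 = (10 − 4) − 5 = 1, and the invariant factors of ∂_2 are all 1, so H_1 ≅ Z.
  H_2: rank ker ∂_2 − rank ∂_3 = (5 − 5) − 0 = 0, and there is no ∂_3, so H_2 ≅ 0.

As a check, the Euler characteristic is 5 − 10 + 5 = 0, which agrees with 1 − 1 + 0 = 0.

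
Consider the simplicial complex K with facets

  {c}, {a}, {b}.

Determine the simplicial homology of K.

Take the total order a < b < c on the vertex set. Then K (dimension 0) consists of the simplices:

  0-simplices (3): a, b, c

Hence C_0 ≅ Z^3.

From H_k ≅ ker(∂_k) / im(∂_{k+1}) we obtain:

  H_0: rank C_0 − rank ∂_1 = 3 − 0 = 3, and there is no ∂_1, so H_0 = Z^3.

H_0 ≅ Z^3.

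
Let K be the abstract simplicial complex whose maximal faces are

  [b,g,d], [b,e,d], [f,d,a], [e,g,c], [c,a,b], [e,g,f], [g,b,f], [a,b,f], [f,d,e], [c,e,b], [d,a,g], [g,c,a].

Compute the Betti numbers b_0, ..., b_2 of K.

Take the total order a < b < c < d < e < f < g on the vertex set. Then K (dimension 2) consists of the simplices:

  0-simplices (7): a, b, c, d, e, f, g
  1-simplices (18): ab, ac, ad, af, ag, bc, bd, be, bf, bg, ce, cg, de, df, dg, ef, eg, fg
  2-simplices (12): abc, abf, acg, adf, adg, bce, bde, bdg, bfg, ceg, def, efg

giving chain groups C_0 ≅ Z^7, C_1 ≅ Z^18, C_2 ≅ Z^12.

Boundary ∂_1: C_1 → C_0 is given by ∂[p,q] = [q] − [p].
The 7×18 boundary matrix has rank 6 and Smith normal form diag(1,1,1,1,1,1).

The boundary map ∂_2: C_2 → C_1 acts by ∂[p,q,r] = [q,r] − [p,r] + [p,q]. For instance
  ∂abf = bf − af + ab,
  ∂bfg = fg − bg + bf.
The resulting 18×12 matrix has rank 12, and its Smith normal form has invariant factors (1,1,1,1,1,1,1,1,1,1,1,2).

Reading off H_k = ker ∂_k / im ∂_{k+1}:

  H_0: rank C_0 − rank ∂_1 = 7 − 6 = 1, and the invariant factors of ∂_1 are all 1, so H_0 ≅ Z.
  H_1: rank ker ∂_1 − rank ∂_2 = (18 − 6) − 12 = 0, and ∂_2 has invariant factor 2 > 1, so H_1 ≅ Z/2Z.
  H_2: rank ker ∂_2 − rank ∂_3 = (12 − 12) − 0 = 0, and there is no ∂_3, so H_2 ≅ 0.

(K is a triangulation of the real projective plane RP^2.)

Hence the Betti numbers are b_0 = 1, b_1 = 0, b_2 = 0.

b_0 = 1, b_1 = 0, b_2 = 0.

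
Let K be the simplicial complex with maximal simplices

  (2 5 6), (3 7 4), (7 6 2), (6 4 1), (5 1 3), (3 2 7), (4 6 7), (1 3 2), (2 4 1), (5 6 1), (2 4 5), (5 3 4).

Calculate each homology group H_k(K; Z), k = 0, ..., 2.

H_0 = Z,  H_1 = Z/2,  H_2 = 0.

Take the total order 1 < 2 < 3 < 4 < 5 < 6 < 7 on the vertex set. Then K (dimension 2) consists of the simplices:

  0-simplices (7): [1], [2], [3], [4], [5], [6], [7]
  1-simplices (18): [1,2], [1,3], [1,4], [1,5], [1,6], [2,3], [2,4], [2,5], [2,6], [2,7], [3,4], [3,5], [3,7], [4,5], [4,6], [4,7], [5,6], [6,7]
  2-simplices (12): [1,2,3], [1,2,4], [1,3,5], [1,4,6], [1,5,6], [2,3,7], [2,4,5], [2,5,6], [2,6,7], [3,4,5], [3,4,7], [4,6,7]

giving chain groups C_0 ≅ Z^7, C_1 ≅ Z^18, C_2 ≅ Z^12.

Boundary ∂_1: C_1 → C_0 maps an edge to its endpoints' difference, ∂[p,q] = q − p.
The resulting 7×18 matrix has rank 6, and its Smith normal form has invariant factors (1,1,1,1,1,1).

Boundary ∂_2: C_2 → C_1 maps a triangle to the signed sum of its edges. For instance
  ∂[2,6,7] = [6,7] − [2,7] + [2,6],
  ∂[1,5,6] = [5,6] − [1,6] + [1,5].
The resulting 18×12 matrix has rank 12, and its Smith normal form has invariant factors (1,1,1,1,1,1,1,1,1,1,1,2).

Computing H_k = (kernel of ∂_k) / (image of ∂_{k+1}):

  H_0: rank C_0 − rank ∂_1 = 7 − 6 = 1, and the invariant factors of ∂_1 are all 1, so H_0 = Z.
  H_1: rank ker ∂_1 − rank ∂_2 = (18 − 6) − 12 = 0, and ∂_2 has invariant factor 2 > 1, so H_1 = Z/2.
  H_2: rank ker ∂_2 − rank ∂_3 = (12 − 12) − 0 = 0, and there is no ∂_3, so H_2 = 0.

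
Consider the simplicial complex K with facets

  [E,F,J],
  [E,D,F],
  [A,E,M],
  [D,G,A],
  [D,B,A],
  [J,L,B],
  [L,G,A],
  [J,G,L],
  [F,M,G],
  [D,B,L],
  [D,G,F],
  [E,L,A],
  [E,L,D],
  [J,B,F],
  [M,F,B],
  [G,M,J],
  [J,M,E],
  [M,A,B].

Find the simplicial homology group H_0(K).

H_0 = Z.

Fix the vertex order A < B < D < E < F < G < J < L < M and write every simplex with vertices in increasing order. Then dim K = 2 and the simplices of K are:

  0-simplices (9): A, B, D, E, F, G, J, L, M
  1-simplices (27): AB, AD, AE, AG, AL, AM, BD, BF, BJ, BL, BM, DE, DF, DG, DL, EF, EJ, EL, EM, FG, FJ, FM, GJ, GL, GM, JL, JM
  2-simplices (18): ABD, ABM, ADG, AEL, AEM, AGL, BDL, BFJ, BFM, BJL, DEF, DEL, DFG, EFJ, EJM, FGM, GJL, GJM

Hence C_0 ≅ Z^9, C_1 ≅ Z^27, C_2 ≅ Z^18.

Boundary ∂_1: C_1 → C_0 maps an edge to its endpoints' difference, ∂[p,q] = q − p.
This gives a 9×27 integer matrix of rank 8; reducing to Smith normal form yields diagonal entries (1,1,1,1,1,1,1,1).

Boundary ∂_2: C_2 → C_1 maps a triangle to the signed sum of its edges. For instance
  ∂EFJ = FJ − EJ + EF,
  ∂DFG = FG − DG + DF.
The resulting 27×18 matrix has rank 18, and its Smith normal form has invariant factors (1,1,1,1,1,1,1,1,1,1,1,1,1,1,1,1,1,2).

From H_k ≅ ker(∂_k) / im(∂_{k+1}) we obtain:

  H_0: rank C_0 − rank ∂_1 = 9 − 8 = 1, and the invariant factors of ∂_1 are all 1, so H_0 = Z.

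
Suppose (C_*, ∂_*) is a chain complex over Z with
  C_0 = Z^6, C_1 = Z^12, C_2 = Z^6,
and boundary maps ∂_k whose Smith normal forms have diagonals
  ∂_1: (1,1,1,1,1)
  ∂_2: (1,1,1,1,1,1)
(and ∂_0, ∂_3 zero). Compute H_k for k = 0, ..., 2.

H_0 = Z,  H_1 = Z,  H_2 = 0.

H_0: b_0 = 6 − 0 − 5 = 1; torsion from ∂_1 factors > 1: none. So H_0 = Z.
H_1: b_1 = 12 − 5 − 6 = 1; torsion from ∂_2 factors > 1: none. So H_1 = Z.
H_2: b_2 = 6 − 6 − 0 = 0; torsion from ∂_3 factors > 1: none. So H_2 = 0.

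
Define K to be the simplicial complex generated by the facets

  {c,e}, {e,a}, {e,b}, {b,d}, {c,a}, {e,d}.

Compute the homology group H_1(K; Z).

H_1 = Z^2.

We work with the vertex ordering a < b < c < d < e. The simplices of K, each written with vertices in increasing order, are:

  0-simplices (5): a, b, c, d, e
  1-simplices (6): ac, ae, bd, be, ce, de

Hence C_0 ≅ Z^5, C_1 ≅ Z^6.

Boundary ∂_1: C_1 → C_0 is given by ∂[p,q] = [q] − [p]. For instance
  ∂de = e − d.
The 5×6 boundary matrix has rank 4 and Smith normal form diag(1,1,1,1).

Reading off H_k = ker ∂_k / im ∂_{k+1}:

  H_1: rank ker ∂_1 − rank ∂_2 = (6 − 4) − 0 = 2, and there is no ∂_2, so H_1 ≅ Z^2.

(K is a triangulation of a wedge of 2 circles.)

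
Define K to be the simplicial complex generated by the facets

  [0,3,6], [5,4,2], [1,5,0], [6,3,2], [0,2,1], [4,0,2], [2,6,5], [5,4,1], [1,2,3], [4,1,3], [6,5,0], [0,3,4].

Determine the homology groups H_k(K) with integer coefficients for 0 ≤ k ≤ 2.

Order the vertices as 0 < 1 < 2 < 3 < 4 < 5 < 6. Listing each simplex with vertices in this order, K has dimension 2 with simplices:

  0-simplices (7): [0], [1], [2], [3], [4], [5], [6]
  1-simplices (18): [0,1], [0,2], [0,3], [0,4], [0,5], [0,6], [1,2], [1,3], [1,4], [1,5], [2,3], [2,4], [2,5], [2,6], [3,4], [3,6], [4,5], [5,6]
  2-simplices (12): [0,1,2], [0,1,5], [0,2,4], [0,3,4], [0,3,6], [0,5,6], [1,2,3], [1,3,4], [1,4,5], [2,3,6], [2,4,5], [2,5,6]

Hence C_0 ≅ Z^7, C_1 ≅ Z^18, C_2 ≅ Z^12.

∂_1: C_1 → C_0 maps an edge to its endpoints' difference, ∂[p,q] = q − p. For instance
  ∂[0,1] = [1] − [0].
As a 7×18 matrix over Z this has rank 6, with invariant factors (1,1,1,1,1,1).

∂_2: C_2 → C_1 sends each 2-simplex [p,q,r] to [q,r] − [p,r] + [p,q]. For instance
  ∂[0,2,4] = [2,4] − [0,4] + [0,2],
  ∂[1,4,5] = [4,5] − [1,5] + [1,4].
As a 18×12 matrix over Z this has rank 12, with invariant factors (1,1,1,1,1,1,1,1,1,1,1,2).

From H_k ≅ ker(∂_k) / im(∂_{k+1}) we obtain:

  H_0: rank C_0 − rank ∂_1 = 7 − 6 = 1, and the invariant factors of ∂_1 are all 1, so H_0 ≅ Z.
  H_1: rank ker ∂_1 − rank ∂_2 = (18 − 6) − 12 = 0, and ∂_2 has invariant factor 2 > 1, so H_1 ≅ Z/2Z.
  H_2: rank ker ∂_2 − rank ∂_3 = (12 − 12) − 0 = 0, and there is no ∂_3, so H_2 ≅ 0.

H_0 = Z,  H_1 = Z/2Z,  H_2 = 0.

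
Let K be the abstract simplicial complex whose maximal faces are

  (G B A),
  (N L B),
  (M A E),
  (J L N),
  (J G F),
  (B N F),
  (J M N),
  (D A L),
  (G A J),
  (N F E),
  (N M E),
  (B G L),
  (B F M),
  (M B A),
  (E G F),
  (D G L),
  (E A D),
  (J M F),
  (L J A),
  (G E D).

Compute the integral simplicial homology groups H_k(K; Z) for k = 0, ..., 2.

H_0 = Z,  H_1 = Z ⊕ Z/2,  H_2 = 0.

Fix the vertex order A < B < D < E < F < G < J < L < M < N and write every simplex with vertices in increasing order. Then dim K = 2 and the simplices of K are:

  0-simplices (10): A, B, D, E, F, G, J, L, M, N
  1-simplices (30): AB, AD, AE, AG, AJ, AL, AM, BF, BG, BL, BM, BN, DE, DG, DL, EF, EG, EM, EN, FG, FJ, FM, FN, GJ, GL, JL, JM, JN, LN, MN
  2-simplices (20): ABG, ABM, ADE, ADL, AEM, AGJ, AJL, BFM, BFN, BGL, BLN, DEG, DGL, EFG, EFN, EMN, FGJ, FJM, JLN, JMN

Hence C_0 ≅ Z^10, C_1 ≅ Z^30, C_2 ≅ Z^20.

The boundary map ∂_1: C_1 → C_0 sends each edge [p,q] (with p < q) to q − p. For instance
  ∂LN = N − L.
This gives a 10×30 integer matrix of rank 9; reducing to Smith normal form yields diagonal entries (1,1,1,1,1,1,1,1,1).

Boundary ∂_2: C_2 → C_1 maps a triangle to the signed sum of its edges. For instance
  ∂AEM = EM − AM + AE,
  ∂ADE = DE − AE + AD.
This gives a 30×20 integer matrix of rank 20; reducing to Smith normal form yields diagonal entries (1,1,1,1,1,1,1,1,1,1,1,1,1,1,1,1,1,1,1,2).

From H_k ≅ ker(∂_k) / im(∂_{k+1}) we obtain:

  H_0: rank C_0 − rank ∂_1 = 10 − 9 = 1, and the invariant factors of ∂_1 are all 1, so H_0 = Z.
  H_1: rank ker ∂_1 − rank ∂_2 = (30 − 9) − 20 = 1, and ∂_2 has invariant factor 2 > 1, so H_1 = Z ⊕ Z/2.
  H_2: rank ker ∂_2 − rank ∂_3 = (20 − 20) − 0 = 0, and there is no ∂_3, so H_2 = 0.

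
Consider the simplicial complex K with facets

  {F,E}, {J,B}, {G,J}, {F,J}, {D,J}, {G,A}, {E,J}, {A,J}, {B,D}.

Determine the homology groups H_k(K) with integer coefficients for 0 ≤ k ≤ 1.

H_0 = Z,  H_1 = Z^3.

We work with the vertex ordering A < B < D < E < F < G < J. The simplices of K, each written with vertices in increasing order, are:

  0-simplices (7): A, B, D, E, F, G, J
  1-simplices (9): AG, AJ, BD, BJ, DJ, EF, EJ, FJ, GJ

Hence C_0 ≅ Z^7, C_1 ≅ Z^9.

∂_1: C_1 → C_0 maps an edge to its endpoints' difference, ∂[p,q] = q − p. For instance
  ∂AJ = J − A.
This gives a 7×9 integer matrix of rank 6; reducing to Smith normal form yields diagonal entries (1,1,1,1,1,1).

From H_k ≅ ker(∂_k) / im(∂_{k+1}) we obtain:

  H_0: rank C_0 − rank ∂_1 = 7 − 6 = 1, and the invariant factors of ∂_1 are all 1, so H_0 ≅ Z.
  H_1: rank ker ∂_1 − rank ∂_2 = (9 − 6) − 0 = 3, and there is no ∂_2, so H_1 ≅ Z^3.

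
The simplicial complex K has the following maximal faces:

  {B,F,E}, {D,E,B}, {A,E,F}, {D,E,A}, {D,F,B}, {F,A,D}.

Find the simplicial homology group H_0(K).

We work with the vertex ordering A < B < D < E < F. The simplices of K, each written with vertices in increasing order, are:

  0-simplices (5): A, B, D, E, F
  1-simplices (9): AD, AE, AF, BD, BE, BF, DE, DF, EF
  2-simplices (6): ADE, ADF, AEF, BDE, BDF, BEF

giving chain groups C_0 ≅ Z^5, C_1 ≅ Z^9, C_2 ≅ Z^6.

∂_1: C_1 → C_0 sends each edge [p,q] (with p < q) to q − p. For instance
  ∂AD = D − A.
This gives a 5×9 integer matrix of rank 4; reducing to Smith normal form yields diagonal entries (1,1,1,1).

Boundary ∂_2: C_2 → C_1 sends each 2-simplex [p,q,r] to [q,r] − [p,r] + [p,q]. For instance
  ∂ADE = DE − AE + AD,
  ∂AEF = EF − AF + AE.
The 9×6 boundary matrix has rank 5 and Smith normal form diag(1,1,1,1,1).

From H_k ≅ ker(∂_k) / im(∂_{k+1}) we obtain:

  H_0: rank C_0 − rank ∂_1 = 5 − 4 = 1, and the invariant factors of ∂_1 are all 1, so H_0 = Z.

H_0 ≅ Z.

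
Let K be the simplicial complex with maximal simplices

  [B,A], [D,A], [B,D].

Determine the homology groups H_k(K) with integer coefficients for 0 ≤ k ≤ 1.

H_0 = Z,  H_1 = Z.

Take the total order A < B < D on the vertex set. Then K (dimension 1) consists of the simplices:

  0-simplices (3): A, B, D
  1-simplices (3): AB, AD, BD

Hence C_0 ≅ Z^3, C_1 ≅ Z^3.

The boundary map ∂_1: C_1 → C_0 maps an edge to its endpoints' difference, ∂[p,q] = q − p. For instance
  ∂AD = D − A.
This gives a 3×3 integer matrix of rank 2; reducing to Smith normal form yields diagonal entries (1,1).

Computing H_k = (kernel of ∂_k) / (image of ∂_{k+1}):

  H_0: rank C_0 − rank ∂_1 = 3 − 2 = 1, and the invariant factors of ∂_1 are all 1, so H_0 ≅ Z.
  H_1: rank ker ∂_1 − rank ∂_2 = (3 − 2) − 0 = 1, and there is no ∂_2, so H_1 ≅ Z.

As a check, the Euler characteristic is 3 − 3 = 0, which agrees with 1 − 1 = 0.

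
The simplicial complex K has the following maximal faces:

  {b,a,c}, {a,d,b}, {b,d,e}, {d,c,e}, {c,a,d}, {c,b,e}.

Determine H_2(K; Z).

H_2 ≅ Z.

Take the total order a < b < c < d < e on the vertex set. Then K (dimension 2) consists of the simplices:

  0-simplices (5): a, b, c, d, e
  1-simplices (9): ab, ac, ad, bc, bd, be, cd, ce, de
  2-simplices (6): abc, abd, acd, bce, bde, cde

Hence C_0 ≅ Z^5, C_1 ≅ Z^9, C_2 ≅ Z^6.

The boundary map ∂_1: C_1 → C_0 sends each edge [p,q] (with p < q) to q − p. For instance
  ∂bd = d − b.
This gives a 5×9 integer matrix of rank 4; reducing to Smith normal form yields diagonal entries (1,1,1,1).

Boundary ∂_2: C_2 → C_1 maps a triangle to the signed sum of its edges. For instance
  ∂bde = de − be + bd,
  ∂acd = cd − ad + ac.
As a 9×6 matrix over Z this has rank 5, with invariant factors (1,1,1,1,1).

Now H_k = ker ∂_k / im ∂_{k+1}, so:

  H_2: rank ker ∂_2 − rank ∂_3 = (6 − 5) − 0 = 1, and there is no ∂_3, so H_2 = Z.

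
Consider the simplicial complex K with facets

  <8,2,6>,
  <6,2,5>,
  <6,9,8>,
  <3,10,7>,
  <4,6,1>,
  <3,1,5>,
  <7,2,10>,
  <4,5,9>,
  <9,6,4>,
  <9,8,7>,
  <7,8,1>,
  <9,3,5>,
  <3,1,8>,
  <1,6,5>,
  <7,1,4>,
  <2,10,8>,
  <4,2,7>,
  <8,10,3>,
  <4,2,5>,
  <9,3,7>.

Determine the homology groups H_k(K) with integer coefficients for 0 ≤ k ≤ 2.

H_0 ≅ Z,  H_1 ≅ Z ⊕ Z/2Z,  H_2 = 0.

Order the vertices as 1 < 2 < 3 < 4 < 5 < 6 < 7 < 8 < 9 < 10. Listing each simplex with vertices in this order, K has dimension 2 with simplices:

  0-simplices (10): [1], [2], [3], [4], [5], [6], [7], [8], [9], [10]
  1-simplices (30): (30 of them)
  2-simplices (20): (20 of them)

giving chain groups C_0 ≅ Z^10, C_1 ≅ Z^30, C_2 ≅ Z^20.

∂_1: C_1 → C_0 sends each edge [p,q] (with p < q) to q − p.
This gives a 10×30 integer matrix of rank 9; reducing to Smith normal form yields diagonal entries (1,1,1,1,1,1,1,1,1).

∂_2: C_2 → C_1 maps a triangle to the signed sum of its edges. For instance
  ∂[1,7,8] = [7,8] − [1,8] + [1,7],
  ∂[3,7,10] = [7,10] − [3,10] + [3,7].
This gives a 30×20 integer matrix of rank 20; reducing to Smith normal form yields diagonal entries (1,1,1,1,1,1,1,1,1,1,1,1,1,1,1,1,1,1,1,2).

Reading off H_k = ker ∂_k / im ∂_{k+1}:

  H_0: rank C_0 − rank ∂_1 = 10 − 9 = 1, and the invariant factors of ∂_1 are all 1, so H_0 ≅ Z.
  H_1: rank ker ∂_1 − rank ∂_2 = (30 − 9) − 20 = 1, and ∂_2 has invariant factor 2 > 1, so H_1 ≅ Z ⊕ Z/2Z.
  H_2: rank ker ∂_2 − rank ∂_3 = (20 − 20) − 0 = 0, and there is no ∂_3, so H_2 ≅ 0.

As a check, the Euler characteristic is 10 − 30 + 20 = 0, which agrees with 1 − 1 + 0 = 0.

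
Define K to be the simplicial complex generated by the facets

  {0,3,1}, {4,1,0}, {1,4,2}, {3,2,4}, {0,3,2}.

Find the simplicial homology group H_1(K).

We work with the vertex ordering 0 < 1 < 2 < 3 < 4. The simplices of K, each written with vertices in increasing order, are:

  0-simplices (5): [0], [1], [2], [3], [4]
  1-simplices (10): [0,1], [0,2], [0,3], [0,4], [1,2], [1,3], [1,4], [2,3], [2,4], [3,4]
  2-simplices (5): [0,1,3], [0,1,4], [0,2,3], [1,2,4], [2,3,4]

giving chain groups C_0 ≅ Z^5, C_1 ≅ Z^10, C_2 ≅ Z^5.

Boundary ∂_1: C_1 → C_0 is given by ∂[p,q] = [q] − [p]. For instance
  ∂[1,2] = [2] − [1].
As a 5×10 matrix over Z this has rank 4, with invariant factors (1,1,1,1).

∂_2: C_2 → C_1 sends each 2-simplex [p,q,r] to [q,r] − [p,r] + [p,q]. For instance
  ∂[2,3,4] = [3,4] − [2,4] + [2,3],
  ∂[0,1,4] = [1,4] − [0,4] + [0,1].
The resulting 10×5 matrix has rank 5, and its Smith normal form has invariant factors (1,1,1,1,1).

Now H_k = ker ∂_k / im ∂_{k+1}, so:

  H_1: rank ker ∂_1 − rank ∂_2 = (10 − 4) − 5 = 1, and the invariant factors of ∂_2 are all 1, so H_1 ≅ Z.

H_1 = Z.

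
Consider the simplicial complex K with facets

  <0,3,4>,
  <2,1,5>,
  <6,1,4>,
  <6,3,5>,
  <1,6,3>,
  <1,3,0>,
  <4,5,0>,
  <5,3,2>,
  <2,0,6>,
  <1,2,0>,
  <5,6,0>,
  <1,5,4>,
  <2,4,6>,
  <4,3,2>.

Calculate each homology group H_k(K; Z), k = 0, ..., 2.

H_0 = Z,  H_1 = Z^2,  H_2 = Z.

We work with the vertex ordering 0 < 1 < 2 < 3 < 4 < 5 < 6. The simplices of K, each written with vertices in increasing order, are:

  0-simplices (7): [0], [1], [2], [3], [4], [5], [6]
  1-simplices (21): [0,1], [0,2], [0,3], [0,4], [0,5], [0,6], [1,2], [1,3], [1,4], [1,5], [1,6], [2,3], [2,4], [2,5], [2,6], [3,4], [3,5], [3,6], [4,5], [4,6], [5,6]
  2-simplices (14): [0,1,2], [0,1,3], [0,2,6], [0,3,4], [0,4,5], [0,5,6], [1,2,5], [1,3,6], [1,4,5], [1,4,6], [2,3,4], [2,3,5], [2,4,6], [3,5,6]

giving chain groups C_0 ≅ Z^7, C_1 ≅ Z^21, C_2 ≅ Z^14.

The boundary map ∂_1: C_1 → C_0 sends each edge [p,q] (with p < q) to q − p.
The 7×21 boundary matrix has rank 6 and Smith normal form diag(1,1,1,1,1,1).

The boundary map ∂_2: C_2 → C_1 acts by ∂[p,q,r] = [q,r] − [p,r] + [p,q]. For instance
  ∂[0,1,2] = [1,2] − [0,2] + [0,1],
  ∂[2,4,6] = [4,6] − [2,6] + [2,4].
The resulting 21×14 matrix has rank 13, and its Smith normal form has invariant factors (1,1,1,1,1,1,1,1,1,1,1,1,1).

From H_k ≅ ker(∂_k) / im(∂_{k+1}) we obtain:

  H_0: rank C_0 − rank ∂_1 = 7 − 6 = 1, and the invariant factors of ∂_1 are all 1, so H_0 ≅ Z.
  H_1: rank ker ∂_1 − rank ∂_2 = (21 − 6) − 13 = 2, and the invariant factors of ∂_2 are all 1, so H_1 ≅ Z^2.
  H_2: rank ker ∂_2 − rank ∂_3 = (14 − 13) − 0 = 1, and there is no ∂_3, so H_2 ≅ Z.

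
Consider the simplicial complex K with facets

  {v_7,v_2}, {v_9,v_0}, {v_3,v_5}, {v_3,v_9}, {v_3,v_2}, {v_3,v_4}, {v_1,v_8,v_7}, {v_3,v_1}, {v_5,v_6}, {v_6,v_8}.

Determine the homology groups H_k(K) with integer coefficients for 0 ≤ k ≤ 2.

Fix the vertex order v_0 < v_1 < v_2 < v_3 < v_4 < v_5 < v_6 < v_7 < v_8 < v_9 and write every simplex with vertices in increasing order. Then dim K = 2 and the simplices of K are:

  0-simplices (10): [v_0], [v_1], [v_2], [v_3], [v_4], [v_5], [v_6], [v_7], [v_8], [v_9]
  1-simplices (12): [v_0,v_9], [v_1,v_3], [v_1,v_7], [v_1,v_8], [v_2,v_3], [v_2,v_7], [v_3,v_4], [v_3,v_5], [v_3,v_9], [v_5,v_6], [v_6,v_8], [v_7,v_8]
  2-simplices (1): [v_1,v_7,v_8]

giving chain groups C_0 ≅ Z^10, C_1 ≅ Z^12, C_2 ≅ Z^1.

∂_1: C_1 → C_0 sends each edge [p,q] (with p < q) to q − p.
The 10×12 boundary matrix has rank 9 and Smith normal form diag(1,1,1,1,1,1,1,1,1).

The boundary map ∂_2: C_2 → C_1 acts by ∂[p,q,r] = [q,r] − [p,r] + [p,q]. For instance
  ∂[v_1,v_7,v_8] = [v_7,v_8] − [v_1,v_8] + [v_1,v_7].
The resulting 12×1 matrix has rank 1, and its Smith normal form has invariant factors (1).

Now H_k = ker ∂_k / im ∂_{k+1}, so:

  H_0: rank C_0 − rank ∂_1 = 10 − 9 = 1, and the invariant factors of ∂_1 are all 1, so H_0 = Z.
  H_1: rank ker ∂_1 − rank ∂_2 = (12 − 9) − 1 = 2, and the invariant factors of ∂_2 are all 1, so H_1 = Z^2.
  H_2: rank ker ∂_2 − rank ∂_3 = (1 − 1) − 0 = 0, and there is no ∂_3, so H_2 = 0.

H_0 = Z,  H_1 = Z^2,  H_2 = 0.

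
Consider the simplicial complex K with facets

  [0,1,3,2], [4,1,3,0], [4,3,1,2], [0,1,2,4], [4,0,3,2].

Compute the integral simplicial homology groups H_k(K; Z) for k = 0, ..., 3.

H_0 ≅ Z,  H_1 = 0,  H_2 = 0,  H_3 ≅ Z.

Order the vertices as 0 < 1 < 2 < 3 < 4. Listing each simplex with vertices in this order, K has dimension 3 with simplices:

  0-simplices (5): [0], [1], [2], [3], [4]
  1-simplices (10): [0,1], [0,2], [0,3], [0,4], [1,2], [1,3], [1,4], [2,3], [2,4], [3,4]
  2-simplices (10): [0,1,2], [0,1,3], [0,1,4], [0,2,3], [0,2,4], [0,3,4], [1,2,3], [1,2,4], [1,3,4], [2,3,4]
  3-simplices (5): [0,1,2,3], [0,1,2,4], [0,1,3,4], [0,2,3,4], [1,2,3,4]

giving chain groups C_0 ≅ Z^5, C_1 ≅ Z^10, C_2 ≅ Z^10, C_3 ≅ Z^5.

∂_1: C_1 → C_0 maps an edge to its endpoints' difference, ∂[p,q] = q − p. For instance
  ∂[0,2] = [2] − [0].
The resulting 5×10 matrix has rank 4, and its Smith normal form has invariant factors (1,1,1,1).

Boundary ∂_2: C_2 → C_1 sends each 2-simplex [p,q,r] to [q,r] − [p,r] + [p,q]. For instance
  ∂[0,1,4] = [1,4] − [0,4] + [0,1],
  ∂[0,2,3] = [2,3] − [0,3] + [0,2].
This gives a 10×10 integer matrix of rank 6; reducing to Smith normal form yields diagonal entries (1,1,1,1,1,1).

The boundary map ∂_3: C_3 → C_2 sends each 3-simplex σ to the alternating sum Σ_i (−1)^i (σ with its i-th vertex removed). For instance
  ∂[0,1,2,4] = [1,2,4] − [0,2,4] + [0,1,4] − [0,1,2],
  ∂[0,1,2,3] = [1,2,3] − [0,2,3] + [0,1,3] − [0,1,2].
The 10×5 boundary matrix has rank 4 and Smith normal form diag(1,1,1,1).

Computing H_k = (kernel of ∂_k) / (image of ∂_{k+1}):

  H_0: rank C_0 − rank ∂_1 = 5 − 4 = 1, and the invariant factors of ∂_1 are all 1, so H_0 ≅ Z.
  H_1: rank ker ∂_1 − rank ∂_2 = (10 − 4) − 6 = 0, and the invariant factors of ∂_2 are all 1, so H_1 ≅ 0.
  H_2: rank ker ∂_2 − rank ∂_3 = (10 − 6) − 4 = 0, and the invariant factors of ∂_3 are all 1, so H_2 ≅ 0.
  H_3: rank ker ∂_3 − rank ∂_4 = (5 − 4) − 0 = 1, and there is no ∂_4, so H_3 ≅ Z.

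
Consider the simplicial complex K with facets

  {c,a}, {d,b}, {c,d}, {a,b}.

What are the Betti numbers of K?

b_0 = 1, b_1 = 1.

Take the total order a < b < c < d on the vertex set. Then K (dimension 1) consists of the simplices:

  0-simplices (4): a, b, c, d
  1-simplices (4): ab, ac, bd, cd

giving chain groups C_0 ≅ Z^4, C_1 ≅ Z^4.

Boundary ∂_1: C_1 → C_0 maps an edge to its endpoints' difference, ∂[p,q] = q − p.
The 4×4 boundary matrix has rank 3 and Smith normal form diag(1,1,1).

From H_k ≅ ker(∂_k) / im(∂_{k+1}) we obtain:

  H_0: rank C_0 − rank ∂_1 = 4 − 3 = 1, and the invariant factors of ∂_1 are all 1, so H_0 = Z.
  H_1: rank ker ∂_1 − rank ∂_2 = (4 − 3) − 0 = 1, and there is no ∂_2, so H_1 = Z.

As a check, the Euler characteristic is 4 − 4 = 0, which agrees with 1 − 1 = 0.
(K is a triangulation of the circle S^1.)

Hence the Betti numbers are b_0 = 1, b_1 = 1.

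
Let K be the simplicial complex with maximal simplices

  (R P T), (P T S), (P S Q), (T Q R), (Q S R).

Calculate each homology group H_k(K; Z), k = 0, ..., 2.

Fix the vertex order P < Q < R < S < T and write every simplex with vertices in increasing order. Then dim K = 2 and the simplices of K are:

  0-simplices (5): P, Q, R, S, T
  1-simplices (10): PQ, PR, PS, PT, QR, QS, QT, RS, RT, ST
  2-simplices (5): PQS, PRT, PST, QRS, QRT

so the chain groups are C_0 ≅ Z^5, C_1 ≅ Z^10, C_2 ≅ Z^5.

Boundary ∂_1: C_1 → C_0 sends each edge [p,q] (with p < q) to q − p. For instance
  ∂PS = S − P.
As a 5×10 matrix over Z this has rank 4, with invariant factors (1,1,1,1).

∂_2: C_2 → C_1 sends each 2-simplex [p,q,r] to [q,r] − [p,r] + [p,q]. For instance
  ∂PRT = RT − PT + PR,
  ∂PST = ST − PT + PS.
The resulting 10×5 matrix has rank 5, and its Smith normal form has invariant factors (1,1,1,1,1).

Computing H_k = (kernel of ∂_k) / (image of ∂_{k+1}):

  H_0: rank C_0 − rank ∂_1 = 5 − 4 = 1, and the invariant factors of ∂_1 are all 1, so H_0 = Z.
  H_1: rank ker ∂_1 − rank ∂_2 = (10 − 4) − 5 = 1, and the invariant factors of ∂_2 are all 1, so H_1 = Z.
  H_2: rank ker ∂_2 − rank ∂_3 = (5 − 5) − 0 = 0, and there is no ∂_3, so H_2 = 0.

H_0 = Z,  H_1 = Z,  H_2 = 0.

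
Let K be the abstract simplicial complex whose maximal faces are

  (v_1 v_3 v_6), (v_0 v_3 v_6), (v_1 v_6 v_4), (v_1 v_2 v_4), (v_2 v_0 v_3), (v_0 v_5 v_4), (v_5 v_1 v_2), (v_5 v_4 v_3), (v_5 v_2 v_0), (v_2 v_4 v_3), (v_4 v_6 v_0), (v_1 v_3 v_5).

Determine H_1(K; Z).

Fix the vertex order v_0 < v_1 < v_2 < v_3 < v_4 < v_5 < v_6 and write every simplex with vertices in increasing order. Then dim K = 2 and the simplices of K are:

  0-simplices (7): [v_0], [v_1], [v_2], [v_3], [v_4], [v_5], [v_6]
  1-simplices (18): (18 of them)
  2-simplices (12): (12 of them)

so the chain groups are C_0 ≅ Z^7, C_1 ≅ Z^18, C_2 ≅ Z^12.

∂_1: C_1 → C_0 maps an edge to its endpoints' difference, ∂[p,q] = q − p. For instance
  ∂[v_0,v_2] = [v_2] − [v_0].
The 7×18 boundary matrix has rank 6 and Smith normal form diag(1,1,1,1,1,1).

The boundary map ∂_2: C_2 → C_1 sends each 2-simplex [p,q,r] to [q,r] − [p,r] + [p,q]. For instance
  ∂[v_1,v_4,v_6] = [v_4,v_6] − [v_1,v_6] + [v_1,v_4],
  ∂[v_0,v_3,v_6] = [v_3,v_6] − [v_0,v_6] + [v_0,v_3].
The 18×12 boundary matrix has rank 12 and Smith normal form diag(1,1,1,1,1,1,1,1,1,1,1,2).

Now H_k = ker ∂_k / im ∂_{k+1}, so:

  H_1: rank ker ∂_1 − rank ∂_2 = (18 − 6) − 12 = 0, and ∂_2 has invariant factor 2 > 1, so H_1 ≅ Z/2.

H_1 ≅ Z/2.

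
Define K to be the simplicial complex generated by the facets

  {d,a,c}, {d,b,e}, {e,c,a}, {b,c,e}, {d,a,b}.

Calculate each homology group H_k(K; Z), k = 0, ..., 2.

Fix the vertex order a < b < c < d < e and write every simplex with vertices in increasing order. Then dim K = 2 and the simplices of K are:

  0-simplices (5): a, b, c, d, e
  1-simplices (10): ab, ac, ad, ae, bc, bd, be, cd, ce, de
  2-simplices (5): abd, acd, ace, bce, bde

so the chain groups are C_0 ≅ Z^5, C_1 ≅ Z^10, C_2 ≅ Z^5.

∂_1: C_1 → C_0 maps an edge to its endpoints' difference, ∂[p,q] = q − p. For instance
  ∂bc = c − b.
The 5×10 boundary matrix has rank 4 and Smith normal form diag(1,1,1,1).

The boundary map ∂_2: C_2 → C_1 sends each 2-simplex [p,q,r] to [q,r] − [p,r] + [p,q]. For instance
  ∂bde = de − be + bd,
  ∂acd = cd − ad + ac.
This gives a 10×5 integer matrix of rank 5; reducing to Smith normal form yields diagonal entries (1,1,1,1,1).

From H_k ≅ ker(∂_k) / im(∂_{k+1}) we obtain:

  H_0: rank C_0 − rank ∂_1 = 5 − 4 = 1, and the invariant factors of ∂_1 are all 1, so H_0 = Z.
  H_1: rank ker ∂_1 − rank ∂_2 = (10 − 4) − 5 = 1, and the invariant factors of ∂_2 are all 1, so H_1 = Z.
  H_2: rank ker ∂_2 − rank ∂_3 = (5 − 5) − 0 = 0, and there is no ∂_3, so H_2 = 0.

H_0 = Z,  H_1 = Z,  H_2 = 0.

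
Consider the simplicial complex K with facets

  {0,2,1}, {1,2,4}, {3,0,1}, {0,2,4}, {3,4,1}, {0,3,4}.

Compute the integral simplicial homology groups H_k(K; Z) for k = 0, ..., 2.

H_0 = Z,  H_1 = 0,  H_2 = Z.

Take the total order 0 < 1 < 2 < 3 < 4 on the vertex set. Then K (dimension 2) consists of the simplices:

  0-simplices (5): [0], [1], [2], [3], [4]
  1-simplices (9): [0,1], [0,2], [0,3], [0,4], [1,2], [1,3], [1,4], [2,4], [3,4]
  2-simplices (6): [0,1,2], [0,1,3], [0,2,4], [0,3,4], [1,2,4], [1,3,4]

giving chain groups C_0 ≅ Z^5, C_1 ≅ Z^9, C_2 ≅ Z^6.

Boundary ∂_1: C_1 → C_0 is given by ∂[p,q] = [q] − [p]. For instance
  ∂[0,3] = [3] − [0].
As a 5×9 matrix over Z this has rank 4, with invariant factors (1,1,1,1).

∂_2: C_2 → C_1 acts by ∂[p,q,r] = [q,r] − [p,r] + [p,q]. For instance
  ∂[1,3,4] = [3,4] − [1,4] + [1,3],
  ∂[0,3,4] = [3,4] − [0,4] + [0,3].
The 9×6 boundary matrix has rank 5 and Smith normal form diag(1,1,1,1,1).

Computing H_k = (kernel of ∂_k) / (image of ∂_{k+1}):

  H_0: rank C_0 − rank ∂_1 = 5 − 4 = 1, and the invariant factors of ∂_1 are all 1, so H_0 = Z.
  H_1: rank ker ∂_1 − rank ∂_2 = (9 − 4) − 5 = 0, and the invariant factors of ∂_2 are all 1, so H_1 = 0.
  H_2: rank ker ∂_2 − rank ∂_3 = (6 − 5) − 0 = 1, and there is no ∂_3, so H_2 = Z.

As a check, the Euler characteristic is 5 − 9 + 6 = 2, which agrees with 1 − 0 + 1 = 2.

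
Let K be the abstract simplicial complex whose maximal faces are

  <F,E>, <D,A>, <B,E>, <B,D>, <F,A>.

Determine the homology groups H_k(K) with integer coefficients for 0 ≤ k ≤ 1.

H_0 = Z,  H_1 = Z.

Order the vertices as A < B < D < E < F. Listing each simplex with vertices in this order, K has dimension 1 with simplices:

  0-simplices (5): A, B, D, E, F
  1-simplices (5): AD, AF, BD, BE, EF

Hence C_0 ≅ Z^5, C_1 ≅ Z^5.

Boundary ∂_1: C_1 → C_0 maps an edge to its endpoints' difference, ∂[p,q] = q − p.
This gives a 5×5 integer matrix of rank 4; reducing to Smith normal form yields diagonal entries (1,1,1,1).

Now H_k = ker ∂_k / im ∂_{k+1}, so:

  H_0: rank C_0 − rank ∂_1 = 5 − 4 = 1, and the invariant factors of ∂_1 are all 1, so H_0 = Z.
  H_1: rank ker ∂_1 − rank ∂_2 = (5 − 4) − 0 = 1, and there is no ∂_2, so H_1 = Z.

As a check, the Euler characteristic is 5 − 5 = 0, which agrees with 1 − 1 = 0.
(K is a triangulation of the circle S^1.)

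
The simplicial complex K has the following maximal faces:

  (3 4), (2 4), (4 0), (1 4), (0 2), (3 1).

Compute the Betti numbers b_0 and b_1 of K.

Order the vertices as 0 < 1 < 2 < 3 < 4. Listing each simplex with vertices in this order, K has dimension 1 with simplices:

  0-simplices (5): [0], [1], [2], [3], [4]
  1-simplices (6): [0,2], [0,4], [1,3], [1,4], [2,4], [3,4]

so the chain groups are C_0 ≅ Z^5, C_1 ≅ Z^6.

∂_1: C_1 → C_0 is given by ∂[p,q] = [q] − [p]. For instance
  ∂[3,4] = [4] − [3].
This gives a 5×6 integer matrix of rank 4; reducing to Smith normal form yields diagonal entries (1,1,1,1).

Computing H_k = (kernel of ∂_k) / (image of ∂_{k+1}):

  H_0: rank C_0 − rank ∂_1 = 5 − 4 = 1, and the invariant factors of ∂_1 are all 1, so H_0 = Z.
  H_1: rank ker ∂_1 − rank ∂_2 = (6 − 4) − 0 = 2, and there is no ∂_2, so H_1 = Z^2.

As a check, the Euler characteristic is 5 − 6 = -1, which agrees with 1 − 2 = -1.
(K is a triangulation of a wedge of 2 circles.)

Hence the Betti numbers are b_0 = 1, b_1 = 2.

b_0 = 1, b_1 = 2.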